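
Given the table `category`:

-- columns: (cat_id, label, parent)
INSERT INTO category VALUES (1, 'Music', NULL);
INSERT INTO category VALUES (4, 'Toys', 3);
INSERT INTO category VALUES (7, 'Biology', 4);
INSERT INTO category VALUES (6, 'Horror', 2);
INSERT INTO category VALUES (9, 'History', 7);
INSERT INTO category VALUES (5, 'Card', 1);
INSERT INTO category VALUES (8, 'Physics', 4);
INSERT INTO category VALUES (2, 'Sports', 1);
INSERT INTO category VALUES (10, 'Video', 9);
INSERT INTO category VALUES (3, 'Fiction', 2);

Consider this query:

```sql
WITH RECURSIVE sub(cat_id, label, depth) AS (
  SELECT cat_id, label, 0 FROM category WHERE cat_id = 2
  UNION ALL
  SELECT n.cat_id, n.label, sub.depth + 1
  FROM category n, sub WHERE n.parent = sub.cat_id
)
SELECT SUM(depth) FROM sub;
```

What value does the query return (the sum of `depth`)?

19

Base: cat_id=2 (Sports) at depth 0.
Iteration 1: rows with parent in {2} -> Fiction (id 3, depth 1), Horror (id 6, depth 1).
Iteration 2: rows with parent in {3,6} -> Toys (id 4, depth 2).
Iteration 3: rows with parent in {4} -> Biology (id 7, depth 3), Physics (id 8, depth 3).
Iteration 4: rows with parent in {7,8} -> History (id 9, depth 4).
Iteration 5: rows with parent in {9} -> Video (id 10, depth 5).
Iteration 6: no rows with parent in {10}; recursion stops.
SUM(depth) = 0 + 1 + 1 + 2 + 3 + 3 + 4 + 5 = 19.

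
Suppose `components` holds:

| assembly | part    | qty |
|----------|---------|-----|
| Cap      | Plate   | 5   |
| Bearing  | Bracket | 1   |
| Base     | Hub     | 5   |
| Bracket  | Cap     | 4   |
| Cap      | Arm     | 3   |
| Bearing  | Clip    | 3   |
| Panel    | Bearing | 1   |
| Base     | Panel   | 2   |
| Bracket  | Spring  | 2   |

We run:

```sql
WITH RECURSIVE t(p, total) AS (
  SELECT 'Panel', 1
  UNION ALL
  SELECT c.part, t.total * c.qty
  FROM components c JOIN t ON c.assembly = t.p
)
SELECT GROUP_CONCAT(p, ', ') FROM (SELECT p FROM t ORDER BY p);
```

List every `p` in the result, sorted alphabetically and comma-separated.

Arm, Bearing, Bracket, Cap, Clip, Panel, Plate, Spring

Base: (Panel, total=1).
Iteration 1: components of {Panel} -> Bearing = 1*1 = 1.
Iteration 2: components of {Bearing} -> Bracket = 1*1 = 1, Clip = 1*3 = 3.
Iteration 3: components of {Bracket,Clip} -> Cap = 1*4 = 4, Spring = 1*2 = 2.
Iteration 4: components of {Cap,Spring} -> Arm = 4*3 = 12, Plate = 4*5 = 20.
Iteration 5: no further components; recursion stops.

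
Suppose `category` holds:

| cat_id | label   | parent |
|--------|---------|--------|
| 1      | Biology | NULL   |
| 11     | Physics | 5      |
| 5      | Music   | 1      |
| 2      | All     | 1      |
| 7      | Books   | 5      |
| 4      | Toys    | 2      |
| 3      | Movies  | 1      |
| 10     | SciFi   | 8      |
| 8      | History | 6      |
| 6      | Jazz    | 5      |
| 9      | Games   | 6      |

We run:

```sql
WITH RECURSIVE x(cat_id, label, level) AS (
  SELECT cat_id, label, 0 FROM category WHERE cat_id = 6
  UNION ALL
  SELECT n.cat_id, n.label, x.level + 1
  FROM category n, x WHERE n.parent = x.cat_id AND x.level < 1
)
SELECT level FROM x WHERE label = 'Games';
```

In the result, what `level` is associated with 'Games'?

1

Base: cat_id=6 (Jazz) at level 0.
Iteration 1: rows with parent in {6} -> History (id 8, level 1), Games (id 9, level 1).
Iteration 2: level < 1 fails for all current rows; recursion stops.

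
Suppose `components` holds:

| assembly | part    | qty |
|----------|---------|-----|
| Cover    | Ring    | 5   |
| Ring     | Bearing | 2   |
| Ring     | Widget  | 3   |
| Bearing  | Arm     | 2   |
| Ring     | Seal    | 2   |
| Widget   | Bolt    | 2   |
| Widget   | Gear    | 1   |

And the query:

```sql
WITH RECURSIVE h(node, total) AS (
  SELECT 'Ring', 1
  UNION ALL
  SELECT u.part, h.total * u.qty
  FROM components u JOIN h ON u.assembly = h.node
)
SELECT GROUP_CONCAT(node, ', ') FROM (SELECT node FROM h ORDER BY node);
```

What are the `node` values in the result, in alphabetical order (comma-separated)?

Base: (Ring, total=1).
Iteration 1: components of {Ring} -> Bearing = 1*2 = 2, Seal = 1*2 = 2, Widget = 1*3 = 3.
Iteration 2: components of {Bearing,Seal,Widget} -> Arm = 2*2 = 4, Bolt = 3*2 = 6, Gear = 3*1 = 3.
Iteration 3: no further components; recursion stops.

Arm, Bearing, Bolt, Gear, Ring, Seal, Widget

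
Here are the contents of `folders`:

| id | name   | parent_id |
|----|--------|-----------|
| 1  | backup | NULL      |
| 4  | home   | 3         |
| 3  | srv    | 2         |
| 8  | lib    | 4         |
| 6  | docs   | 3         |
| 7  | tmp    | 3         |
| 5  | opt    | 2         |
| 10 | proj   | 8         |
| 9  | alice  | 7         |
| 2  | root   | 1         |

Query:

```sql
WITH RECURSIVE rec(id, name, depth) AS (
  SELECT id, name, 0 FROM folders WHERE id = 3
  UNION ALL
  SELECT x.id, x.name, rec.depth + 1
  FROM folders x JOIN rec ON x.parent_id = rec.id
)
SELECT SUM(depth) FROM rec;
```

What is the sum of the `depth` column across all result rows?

10

Base: id=3 (srv) at depth 0.
Iteration 1: rows with parent_id in {3} -> home (id 4, depth 1), docs (id 6, depth 1), tmp (id 7, depth 1).
Iteration 2: rows with parent_id in {4,6,7} -> lib (id 8, depth 2), alice (id 9, depth 2).
Iteration 3: rows with parent_id in {8,9} -> proj (id 10, depth 3).
Iteration 4: no rows with parent_id in {10}; recursion stops.
SUM(depth) = 0 + 1 + 1 + 1 + 2 + 2 + 3 = 10.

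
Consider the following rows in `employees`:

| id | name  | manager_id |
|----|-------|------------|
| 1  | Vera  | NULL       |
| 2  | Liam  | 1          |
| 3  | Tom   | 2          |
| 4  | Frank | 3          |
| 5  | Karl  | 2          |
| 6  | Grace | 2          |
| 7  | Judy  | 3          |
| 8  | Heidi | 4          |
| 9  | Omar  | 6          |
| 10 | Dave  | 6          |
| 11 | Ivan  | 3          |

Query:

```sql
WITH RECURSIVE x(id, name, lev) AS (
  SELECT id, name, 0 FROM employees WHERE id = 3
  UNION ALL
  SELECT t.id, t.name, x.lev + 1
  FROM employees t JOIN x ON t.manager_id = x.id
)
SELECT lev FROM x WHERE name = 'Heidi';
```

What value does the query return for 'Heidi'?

2

Base: id=3 (Tom) at lev 0.
Iteration 1: rows with manager_id in {3} -> Frank (id 4, lev 1), Judy (id 7, lev 1), Ivan (id 11, lev 1).
Iteration 2: rows with manager_id in {4,7,11} -> Heidi (id 8, lev 2).
Iteration 3: no rows with manager_id in {8}; recursion stops.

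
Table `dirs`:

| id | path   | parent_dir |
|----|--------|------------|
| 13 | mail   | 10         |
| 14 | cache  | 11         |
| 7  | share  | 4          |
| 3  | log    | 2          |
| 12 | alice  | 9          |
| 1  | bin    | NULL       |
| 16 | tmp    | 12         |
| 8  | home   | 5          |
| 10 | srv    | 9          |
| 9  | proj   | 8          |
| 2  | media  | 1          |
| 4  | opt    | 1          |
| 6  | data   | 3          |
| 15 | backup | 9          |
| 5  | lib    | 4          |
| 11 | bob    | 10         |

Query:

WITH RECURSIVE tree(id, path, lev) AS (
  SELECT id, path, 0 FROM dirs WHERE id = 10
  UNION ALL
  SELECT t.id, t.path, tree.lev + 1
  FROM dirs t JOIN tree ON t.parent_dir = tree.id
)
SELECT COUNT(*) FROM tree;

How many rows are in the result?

Base: id=10 (srv) at lev 0.
Iteration 1: rows with parent_dir in {10} -> bob (id 11, lev 1), mail (id 13, lev 1).
Iteration 2: rows with parent_dir in {11,13} -> cache (id 14, lev 2).
Iteration 3: no rows with parent_dir in {14}; recursion stops.
Total rows emitted: 4.

4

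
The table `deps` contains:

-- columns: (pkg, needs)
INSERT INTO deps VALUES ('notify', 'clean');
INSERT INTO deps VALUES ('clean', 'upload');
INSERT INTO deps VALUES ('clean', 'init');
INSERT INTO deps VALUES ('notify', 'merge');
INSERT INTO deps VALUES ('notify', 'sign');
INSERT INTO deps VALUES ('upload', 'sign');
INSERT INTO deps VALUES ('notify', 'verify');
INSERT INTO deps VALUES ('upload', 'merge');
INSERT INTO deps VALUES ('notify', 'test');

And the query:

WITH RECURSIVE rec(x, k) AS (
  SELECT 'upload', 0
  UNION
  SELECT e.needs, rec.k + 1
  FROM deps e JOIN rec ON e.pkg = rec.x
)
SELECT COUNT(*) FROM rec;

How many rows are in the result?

Base: (upload, k=0).
Iteration 1: edges from {upload} -> (merge, k=1), (sign, k=1).
Iteration 2: no outgoing edges from {merge,sign}; recursion stops.
Total rows emitted: 3.

3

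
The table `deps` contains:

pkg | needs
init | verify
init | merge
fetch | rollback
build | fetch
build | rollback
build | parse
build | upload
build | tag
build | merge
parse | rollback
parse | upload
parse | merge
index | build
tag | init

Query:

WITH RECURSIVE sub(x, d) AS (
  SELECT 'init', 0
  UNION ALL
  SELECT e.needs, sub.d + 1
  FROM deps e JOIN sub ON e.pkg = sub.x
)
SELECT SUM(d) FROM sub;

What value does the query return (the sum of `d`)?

2

Base: (init, d=0).
Iteration 1: edges from {init} -> (merge, d=1), (verify, d=1).
Iteration 2: no outgoing edges from {merge,verify}; recursion stops.
SUM(d) = 0 + 1 + 1 = 2.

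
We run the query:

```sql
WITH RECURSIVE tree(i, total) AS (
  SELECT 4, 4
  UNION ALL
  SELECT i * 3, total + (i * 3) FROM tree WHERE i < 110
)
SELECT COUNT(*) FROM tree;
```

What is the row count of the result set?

5

Base: i=4, total=4.
Iteration 1: 4 < 110 holds -> i = 4 * 3 = 12, total = 4 + 12 = 16.
Iteration 2: 12 < 110 holds -> i = 12 * 3 = 36, total = 16 + 36 = 52.
Iteration 3: 36 < 110 holds -> i = 36 * 3 = 108, total = 52 + 108 = 160.
Iteration 4: 108 < 110 holds -> i = 108 * 3 = 324, total = 160 + 324 = 484.
Iteration 5: 324 < 110 fails; recursion stops.
Total rows emitted: 5.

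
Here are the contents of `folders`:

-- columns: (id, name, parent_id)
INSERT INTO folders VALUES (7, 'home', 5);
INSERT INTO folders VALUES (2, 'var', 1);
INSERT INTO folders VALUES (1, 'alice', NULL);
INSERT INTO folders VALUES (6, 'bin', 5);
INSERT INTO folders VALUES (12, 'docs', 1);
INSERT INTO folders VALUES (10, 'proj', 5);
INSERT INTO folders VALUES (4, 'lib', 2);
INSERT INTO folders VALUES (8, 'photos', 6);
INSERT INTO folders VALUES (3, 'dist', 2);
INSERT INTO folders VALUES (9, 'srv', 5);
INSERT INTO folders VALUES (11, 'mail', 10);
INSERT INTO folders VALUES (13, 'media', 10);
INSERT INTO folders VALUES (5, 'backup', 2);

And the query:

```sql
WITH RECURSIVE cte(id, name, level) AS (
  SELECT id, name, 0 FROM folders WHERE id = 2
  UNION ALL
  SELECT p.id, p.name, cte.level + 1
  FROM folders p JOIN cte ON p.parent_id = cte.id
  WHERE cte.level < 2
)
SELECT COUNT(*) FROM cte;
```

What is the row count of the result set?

Base: id=2 (var) at level 0.
Iteration 1: rows with parent_id in {2} -> dist (id 3, level 1), lib (id 4, level 1), backup (id 5, level 1).
Iteration 2: rows with parent_id in {3,4,5} -> bin (id 6, level 2), home (id 7, level 2), srv (id 9, level 2), proj (id 10, level 2).
Iteration 3: level < 2 fails for all current rows; recursion stops.
Total rows emitted: 8.

8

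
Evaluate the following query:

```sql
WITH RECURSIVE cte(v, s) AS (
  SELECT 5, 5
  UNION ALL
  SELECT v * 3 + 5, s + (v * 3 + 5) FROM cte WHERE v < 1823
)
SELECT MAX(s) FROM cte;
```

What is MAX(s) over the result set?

Base: v=5, s=5.
Iteration 1: 5 < 1823 holds -> v = 5 * 3 + 5 = 20, s = 5 + 20 = 25.
Iteration 2: 20 < 1823 holds -> v = 20 * 3 + 5 = 65, s = 25 + 65 = 90.
Iteration 3: 65 < 1823 holds -> v = 65 * 3 + 5 = 200, s = 90 + 200 = 290.
Iteration 4: 200 < 1823 holds -> v = 200 * 3 + 5 = 605, s = 290 + 605 = 895.
Iteration 5: 605 < 1823 holds -> v = 605 * 3 + 5 = 1820, s = 895 + 1820 = 2715.
Iteration 6: 1820 < 1823 holds -> v = 1820 * 3 + 5 = 5465, s = 2715 + 5465 = 8180.
Iteration 7: 5465 < 1823 fails; recursion stops.
s values: 5, 25, 90, 290, 895, 2715, 8180; the maximum is 8180.

8180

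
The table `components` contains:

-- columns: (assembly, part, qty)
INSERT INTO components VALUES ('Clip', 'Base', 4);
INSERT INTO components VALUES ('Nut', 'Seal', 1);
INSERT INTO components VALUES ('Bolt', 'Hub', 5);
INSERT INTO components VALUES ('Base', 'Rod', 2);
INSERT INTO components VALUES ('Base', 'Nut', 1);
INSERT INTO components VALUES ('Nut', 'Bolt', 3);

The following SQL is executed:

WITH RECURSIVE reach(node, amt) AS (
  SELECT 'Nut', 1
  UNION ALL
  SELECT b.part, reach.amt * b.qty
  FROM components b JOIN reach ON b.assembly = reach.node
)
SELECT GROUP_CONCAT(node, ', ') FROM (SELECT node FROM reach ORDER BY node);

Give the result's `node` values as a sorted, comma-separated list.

Base: (Nut, amt=1).
Iteration 1: components of {Nut} -> Bolt = 1*3 = 3, Seal = 1*1 = 1.
Iteration 2: components of {Bolt,Seal} -> Hub = 3*5 = 15.
Iteration 3: no further components; recursion stops.

Bolt, Hub, Nut, Seal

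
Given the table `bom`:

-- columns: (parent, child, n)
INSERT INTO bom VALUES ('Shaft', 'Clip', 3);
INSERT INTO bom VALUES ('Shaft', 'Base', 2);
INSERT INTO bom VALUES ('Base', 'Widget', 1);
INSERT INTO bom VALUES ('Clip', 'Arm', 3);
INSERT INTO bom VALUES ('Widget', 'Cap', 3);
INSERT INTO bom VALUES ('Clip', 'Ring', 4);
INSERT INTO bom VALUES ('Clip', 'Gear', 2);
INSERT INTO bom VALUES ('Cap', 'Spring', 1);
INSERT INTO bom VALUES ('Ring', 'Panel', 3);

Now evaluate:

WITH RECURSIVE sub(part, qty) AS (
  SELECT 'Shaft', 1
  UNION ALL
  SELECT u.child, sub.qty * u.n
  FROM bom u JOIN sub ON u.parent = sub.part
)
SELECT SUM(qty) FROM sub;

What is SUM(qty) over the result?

Base: (Shaft, qty=1).
Iteration 1: components of {Shaft} -> Base = 1*2 = 2, Clip = 1*3 = 3.
Iteration 2: components of {Base,Clip} -> Arm = 3*3 = 9, Gear = 3*2 = 6, Ring = 3*4 = 12, Widget = 2*1 = 2.
Iteration 3: components of {Arm,Gear,Ring,Widget} -> Cap = 2*3 = 6, Panel = 12*3 = 36.
Iteration 4: components of {Cap,Panel} -> Spring = 6*1 = 6.
Iteration 5: no further components; recursion stops.
SUM(qty) = 1 + 3 + 2 + 9 + 12 + 6 + 2 + 36 + 6 + 6 = 83.

83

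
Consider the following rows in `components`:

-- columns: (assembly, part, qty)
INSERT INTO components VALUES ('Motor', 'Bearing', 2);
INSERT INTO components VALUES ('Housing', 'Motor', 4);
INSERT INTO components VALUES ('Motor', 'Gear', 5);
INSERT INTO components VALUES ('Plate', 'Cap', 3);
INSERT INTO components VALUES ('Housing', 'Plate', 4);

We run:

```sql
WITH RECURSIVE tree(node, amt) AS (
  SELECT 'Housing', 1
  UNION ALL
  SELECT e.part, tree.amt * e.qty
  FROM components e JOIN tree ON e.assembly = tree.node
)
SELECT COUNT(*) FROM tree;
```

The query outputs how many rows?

Base: (Housing, amt=1).
Iteration 1: components of {Housing} -> Motor = 1*4 = 4, Plate = 1*4 = 4.
Iteration 2: components of {Motor,Plate} -> Bearing = 4*2 = 8, Cap = 4*3 = 12, Gear = 4*5 = 20.
Iteration 3: no further components; recursion stops.
Total rows emitted: 6.

6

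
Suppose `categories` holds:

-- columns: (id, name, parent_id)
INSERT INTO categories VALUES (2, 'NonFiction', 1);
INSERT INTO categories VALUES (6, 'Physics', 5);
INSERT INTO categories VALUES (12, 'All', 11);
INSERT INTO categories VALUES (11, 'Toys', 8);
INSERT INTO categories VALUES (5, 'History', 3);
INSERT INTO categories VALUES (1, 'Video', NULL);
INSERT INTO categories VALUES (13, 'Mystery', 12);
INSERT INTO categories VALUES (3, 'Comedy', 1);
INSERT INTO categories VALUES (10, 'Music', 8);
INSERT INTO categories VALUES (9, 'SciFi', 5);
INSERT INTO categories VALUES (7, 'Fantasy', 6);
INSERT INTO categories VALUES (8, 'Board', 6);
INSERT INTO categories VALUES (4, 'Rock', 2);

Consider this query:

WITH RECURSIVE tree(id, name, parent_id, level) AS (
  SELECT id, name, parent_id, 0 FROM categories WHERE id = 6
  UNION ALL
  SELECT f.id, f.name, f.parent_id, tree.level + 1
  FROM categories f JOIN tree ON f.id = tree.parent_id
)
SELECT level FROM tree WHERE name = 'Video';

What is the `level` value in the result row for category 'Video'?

Base: id=6 (Physics), parent_id=5, level 0.
Iteration 1: join on id=5 -> History (id 5, parent_id=3, level 1).
Iteration 2: join on id=3 -> Comedy (id 3, parent_id=1, level 2).
Iteration 3: join on id=1 -> Video (id 1, parent_id=NULL, level 3).
Iteration 4: parent_id is NULL; no match; recursion stops.

3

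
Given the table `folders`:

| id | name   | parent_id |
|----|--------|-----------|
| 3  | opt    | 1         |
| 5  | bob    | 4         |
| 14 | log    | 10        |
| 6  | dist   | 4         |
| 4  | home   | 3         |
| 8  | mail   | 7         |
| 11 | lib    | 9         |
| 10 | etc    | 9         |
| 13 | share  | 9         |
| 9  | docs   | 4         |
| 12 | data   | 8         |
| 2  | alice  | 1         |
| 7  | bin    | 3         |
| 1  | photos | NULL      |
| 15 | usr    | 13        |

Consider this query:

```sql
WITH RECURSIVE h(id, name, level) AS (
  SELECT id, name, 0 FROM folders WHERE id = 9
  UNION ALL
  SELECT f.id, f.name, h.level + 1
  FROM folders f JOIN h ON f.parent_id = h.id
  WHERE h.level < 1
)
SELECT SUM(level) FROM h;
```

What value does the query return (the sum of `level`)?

3

Base: id=9 (docs) at level 0.
Iteration 1: rows with parent_id in {9} -> etc (id 10, level 1), lib (id 11, level 1), share (id 13, level 1).
Iteration 2: level < 1 fails for all current rows; recursion stops.
SUM(level) = 0 + 1 + 1 + 1 = 3.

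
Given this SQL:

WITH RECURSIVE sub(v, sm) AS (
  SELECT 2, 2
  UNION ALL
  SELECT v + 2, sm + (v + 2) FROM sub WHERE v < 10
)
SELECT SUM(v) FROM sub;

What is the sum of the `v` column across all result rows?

30

Base: v=2, sm=2.
Iteration 1: 2 < 10 holds -> v = 2 + 2 = 4, sm = 2 + 4 = 6.
Iteration 2: 4 < 10 holds -> v = 4 + 2 = 6, sm = 6 + 6 = 12.
Iteration 3: 6 < 10 holds -> v = 6 + 2 = 8, sm = 12 + 8 = 20.
Iteration 4: 8 < 10 holds -> v = 8 + 2 = 10, sm = 20 + 10 = 30.
Iteration 5: 10 < 10 fails; recursion stops.
SUM(v) = 2 + 4 + 6 + 8 + 10 = 30.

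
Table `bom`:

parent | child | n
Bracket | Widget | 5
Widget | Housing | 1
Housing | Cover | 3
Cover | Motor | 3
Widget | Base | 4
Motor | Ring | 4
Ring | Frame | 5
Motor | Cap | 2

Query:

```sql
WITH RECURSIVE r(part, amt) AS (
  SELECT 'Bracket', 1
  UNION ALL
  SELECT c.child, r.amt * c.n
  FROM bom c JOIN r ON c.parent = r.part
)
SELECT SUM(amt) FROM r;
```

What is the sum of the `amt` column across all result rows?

Base: (Bracket, amt=1).
Iteration 1: components of {Bracket} -> Widget = 1*5 = 5.
Iteration 2: components of {Widget} -> Base = 5*4 = 20, Housing = 5*1 = 5.
Iteration 3: components of {Base,Housing} -> Cover = 5*3 = 15.
Iteration 4: components of {Cover} -> Motor = 15*3 = 45.
Iteration 5: components of {Motor} -> Cap = 45*2 = 90, Ring = 45*4 = 180.
Iteration 6: components of {Cap,Ring} -> Frame = 180*5 = 900.
Iteration 7: no further components; recursion stops.
SUM(amt) = 1 + 5 + 5 + 20 + 15 + 45 + 180 + 90 + 900 = 1261.

1261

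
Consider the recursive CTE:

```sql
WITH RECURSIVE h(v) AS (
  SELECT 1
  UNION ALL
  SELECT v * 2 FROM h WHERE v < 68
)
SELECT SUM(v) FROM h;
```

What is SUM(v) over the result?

Base: v=1.
Iteration 1: 1 < 68 holds -> v = 1 * 2 = 2.
Iteration 2: 2 < 68 holds -> v = 2 * 2 = 4.
Iteration 3: 4 < 68 holds -> v = 4 * 2 = 8.
Iteration 4: 8 < 68 holds -> v = 8 * 2 = 16.
Iteration 5: 16 < 68 holds -> v = 16 * 2 = 32.
Iteration 6: 32 < 68 holds -> v = 32 * 2 = 64.
Iteration 7: 64 < 68 holds -> v = 64 * 2 = 128.
Iteration 8: 128 < 68 fails; recursion stops.
SUM(v) = 1 + 2 + 4 + 8 + 16 + 32 + 64 + 128 = 255.

255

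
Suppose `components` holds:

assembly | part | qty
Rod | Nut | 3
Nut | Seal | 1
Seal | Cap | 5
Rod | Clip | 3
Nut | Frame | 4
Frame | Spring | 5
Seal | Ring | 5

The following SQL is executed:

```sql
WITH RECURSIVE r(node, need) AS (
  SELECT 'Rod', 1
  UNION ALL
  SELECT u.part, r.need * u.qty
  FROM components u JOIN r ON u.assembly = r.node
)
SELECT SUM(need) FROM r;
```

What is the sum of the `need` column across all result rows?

112

Base: (Rod, need=1).
Iteration 1: components of {Rod} -> Clip = 1*3 = 3, Nut = 1*3 = 3.
Iteration 2: components of {Clip,Nut} -> Frame = 3*4 = 12, Seal = 3*1 = 3.
Iteration 3: components of {Frame,Seal} -> Cap = 3*5 = 15, Ring = 3*5 = 15, Spring = 12*5 = 60.
Iteration 4: no further components; recursion stops.
SUM(need) = 1 + 3 + 3 + 3 + 12 + 15 + 15 + 60 = 112.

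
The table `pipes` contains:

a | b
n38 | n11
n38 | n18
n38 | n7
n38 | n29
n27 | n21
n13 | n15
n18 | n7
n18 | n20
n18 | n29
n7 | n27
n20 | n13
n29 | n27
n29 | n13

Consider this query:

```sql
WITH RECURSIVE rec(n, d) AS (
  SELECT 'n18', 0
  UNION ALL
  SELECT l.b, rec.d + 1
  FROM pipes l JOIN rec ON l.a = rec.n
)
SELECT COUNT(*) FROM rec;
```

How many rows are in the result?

12

Base: (n18, d=0).
Iteration 1: edges from {n18} -> (n20, d=1), (n29, d=1), (n7, d=1).
Iteration 2: edges from {n20,n29,n7} -> (n13, d=2) x2, (n27, d=2) x2. [UNION ALL keeps all 4 new rows, including repeats]
Iteration 3: edges from {n13,n27} -> (n15, d=3) x2, (n21, d=3) x2. [UNION ALL keeps all 4 new rows, including repeats]
Iteration 4: no outgoing edges from {n15,n21}; recursion stops.
Total rows emitted: 12.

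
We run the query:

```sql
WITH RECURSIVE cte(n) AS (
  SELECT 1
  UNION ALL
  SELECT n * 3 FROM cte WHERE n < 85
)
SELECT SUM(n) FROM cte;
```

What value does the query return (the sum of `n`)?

Base: n=1.
Iteration 1: 1 < 85 holds -> n = 1 * 3 = 3.
Iteration 2: 3 < 85 holds -> n = 3 * 3 = 9.
Iteration 3: 9 < 85 holds -> n = 9 * 3 = 27.
Iteration 4: 27 < 85 holds -> n = 27 * 3 = 81.
Iteration 5: 81 < 85 holds -> n = 81 * 3 = 243.
Iteration 6: 243 < 85 fails; recursion stops.
SUM(n) = 1 + 3 + 9 + 27 + 81 + 243 = 364.

364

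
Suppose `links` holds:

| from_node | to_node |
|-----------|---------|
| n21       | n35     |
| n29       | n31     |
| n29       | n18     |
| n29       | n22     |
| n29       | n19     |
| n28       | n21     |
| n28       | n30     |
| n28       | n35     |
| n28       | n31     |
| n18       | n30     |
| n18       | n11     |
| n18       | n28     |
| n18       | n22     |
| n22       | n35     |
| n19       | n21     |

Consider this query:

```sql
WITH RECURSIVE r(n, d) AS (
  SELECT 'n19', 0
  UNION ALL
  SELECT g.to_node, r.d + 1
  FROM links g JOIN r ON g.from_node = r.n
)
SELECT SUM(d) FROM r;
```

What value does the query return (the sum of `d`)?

Base: (n19, d=0).
Iteration 1: edges from {n19} -> (n21, d=1).
Iteration 2: edges from {n21} -> (n35, d=2).
Iteration 3: no outgoing edges from {n35}; recursion stops.
SUM(d) = 0 + 1 + 2 = 3.

3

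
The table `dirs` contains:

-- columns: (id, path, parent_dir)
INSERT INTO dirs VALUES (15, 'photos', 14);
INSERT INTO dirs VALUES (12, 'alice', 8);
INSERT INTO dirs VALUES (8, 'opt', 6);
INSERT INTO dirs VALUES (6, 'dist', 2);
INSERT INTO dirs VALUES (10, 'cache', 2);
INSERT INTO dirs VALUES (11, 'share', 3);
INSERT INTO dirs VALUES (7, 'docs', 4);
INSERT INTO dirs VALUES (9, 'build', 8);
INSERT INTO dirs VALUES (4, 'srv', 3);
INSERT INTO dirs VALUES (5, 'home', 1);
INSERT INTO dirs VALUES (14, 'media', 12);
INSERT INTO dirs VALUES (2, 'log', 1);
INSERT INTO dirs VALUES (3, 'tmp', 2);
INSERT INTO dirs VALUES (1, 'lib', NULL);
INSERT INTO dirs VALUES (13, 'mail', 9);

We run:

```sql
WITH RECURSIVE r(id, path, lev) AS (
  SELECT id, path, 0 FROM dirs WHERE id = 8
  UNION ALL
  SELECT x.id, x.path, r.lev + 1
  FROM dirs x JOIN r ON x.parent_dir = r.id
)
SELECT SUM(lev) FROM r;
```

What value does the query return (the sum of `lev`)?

Base: id=8 (opt) at lev 0.
Iteration 1: rows with parent_dir in {8} -> build (id 9, lev 1), alice (id 12, lev 1).
Iteration 2: rows with parent_dir in {9,12} -> mail (id 13, lev 2), media (id 14, lev 2).
Iteration 3: rows with parent_dir in {13,14} -> photos (id 15, lev 3).
Iteration 4: no rows with parent_dir in {15}; recursion stops.
SUM(lev) = 0 + 1 + 1 + 2 + 2 + 3 = 9.

9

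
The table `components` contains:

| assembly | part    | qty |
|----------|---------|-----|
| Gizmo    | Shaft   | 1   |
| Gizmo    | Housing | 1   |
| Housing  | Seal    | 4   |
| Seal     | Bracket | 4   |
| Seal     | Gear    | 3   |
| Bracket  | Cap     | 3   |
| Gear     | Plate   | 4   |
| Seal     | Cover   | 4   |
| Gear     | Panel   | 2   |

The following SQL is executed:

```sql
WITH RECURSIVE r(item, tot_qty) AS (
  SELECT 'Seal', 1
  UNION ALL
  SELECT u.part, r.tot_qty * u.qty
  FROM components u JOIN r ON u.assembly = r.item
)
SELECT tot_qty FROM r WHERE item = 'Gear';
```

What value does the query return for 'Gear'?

Base: (Seal, tot_qty=1).
Iteration 1: components of {Seal} -> Bracket = 1*4 = 4, Cover = 1*4 = 4, Gear = 1*3 = 3.
Iteration 2: components of {Bracket,Cover,Gear} -> Cap = 4*3 = 12, Panel = 3*2 = 6, Plate = 3*4 = 12.
Iteration 3: no further components; recursion stops.

3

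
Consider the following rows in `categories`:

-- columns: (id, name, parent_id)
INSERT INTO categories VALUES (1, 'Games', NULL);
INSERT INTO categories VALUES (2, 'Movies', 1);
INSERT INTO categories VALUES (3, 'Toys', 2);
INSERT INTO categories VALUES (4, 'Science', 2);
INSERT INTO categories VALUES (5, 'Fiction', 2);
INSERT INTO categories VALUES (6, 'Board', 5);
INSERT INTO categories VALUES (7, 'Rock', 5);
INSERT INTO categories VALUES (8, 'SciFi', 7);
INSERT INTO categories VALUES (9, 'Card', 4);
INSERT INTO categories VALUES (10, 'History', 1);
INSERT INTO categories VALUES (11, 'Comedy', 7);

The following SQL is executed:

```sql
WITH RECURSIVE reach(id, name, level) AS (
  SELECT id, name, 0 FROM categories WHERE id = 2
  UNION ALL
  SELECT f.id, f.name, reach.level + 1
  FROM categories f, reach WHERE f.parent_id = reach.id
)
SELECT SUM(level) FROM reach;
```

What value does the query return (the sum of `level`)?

Base: id=2 (Movies) at level 0.
Iteration 1: rows with parent_id in {2} -> Toys (id 3, level 1), Science (id 4, level 1), Fiction (id 5, level 1).
Iteration 2: rows with parent_id in {3,4,5} -> Board (id 6, level 2), Rock (id 7, level 2), Card (id 9, level 2).
Iteration 3: rows with parent_id in {6,7,9} -> SciFi (id 8, level 3), Comedy (id 11, level 3).
Iteration 4: no rows with parent_id in {8,11}; recursion stops.
SUM(level) = 0 + 1 + 1 + 1 + 2 + 2 + 2 + 3 + 3 = 15.

15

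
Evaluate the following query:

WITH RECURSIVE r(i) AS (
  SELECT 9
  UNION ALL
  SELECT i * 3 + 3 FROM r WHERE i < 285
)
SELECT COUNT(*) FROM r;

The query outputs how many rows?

5

Base: i=9.
Iteration 1: 9 < 285 holds -> i = 9 * 3 + 3 = 30.
Iteration 2: 30 < 285 holds -> i = 30 * 3 + 3 = 93.
Iteration 3: 93 < 285 holds -> i = 93 * 3 + 3 = 282.
Iteration 4: 282 < 285 holds -> i = 282 * 3 + 3 = 849.
Iteration 5: 849 < 285 fails; recursion stops.
Total rows emitted: 5.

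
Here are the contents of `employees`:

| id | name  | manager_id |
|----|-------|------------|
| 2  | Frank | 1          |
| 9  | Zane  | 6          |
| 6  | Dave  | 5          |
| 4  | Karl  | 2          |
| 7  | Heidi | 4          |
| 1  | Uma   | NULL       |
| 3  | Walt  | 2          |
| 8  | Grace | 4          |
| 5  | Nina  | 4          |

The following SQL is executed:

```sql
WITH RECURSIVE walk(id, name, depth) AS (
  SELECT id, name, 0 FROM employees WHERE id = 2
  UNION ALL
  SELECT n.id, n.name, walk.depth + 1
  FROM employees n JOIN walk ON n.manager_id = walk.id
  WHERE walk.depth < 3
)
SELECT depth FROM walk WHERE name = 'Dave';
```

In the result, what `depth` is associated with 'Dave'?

Base: id=2 (Frank) at depth 0.
Iteration 1: rows with manager_id in {2} -> Walt (id 3, depth 1), Karl (id 4, depth 1).
Iteration 2: rows with manager_id in {3,4} -> Nina (id 5, depth 2), Heidi (id 7, depth 2), Grace (id 8, depth 2).
Iteration 3: rows with manager_id in {5,7,8} -> Dave (id 6, depth 3).
Iteration 4: depth < 3 fails for all current rows; recursion stops.

3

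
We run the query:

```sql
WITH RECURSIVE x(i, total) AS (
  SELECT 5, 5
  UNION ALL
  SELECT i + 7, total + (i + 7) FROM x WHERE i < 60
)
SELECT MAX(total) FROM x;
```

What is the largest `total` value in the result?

297

Base: i=5, total=5.
Iteration 1: 5 < 60 holds -> i = 5 + 7 = 12, total = 5 + 12 = 17.
Iteration 2: 12 < 60 holds -> i = 12 + 7 = 19, total = 17 + 19 = 36.
Iteration 3: 19 < 60 holds -> i = 19 + 7 = 26, total = 36 + 26 = 62.
Iteration 4: 26 < 60 holds -> i = 26 + 7 = 33, total = 62 + 33 = 95.
Iteration 5: 33 < 60 holds -> i = 33 + 7 = 40, total = 95 + 40 = 135.
Iteration 6: 40 < 60 holds -> i = 40 + 7 = 47, total = 135 + 47 = 182.
Iteration 7: 47 < 60 holds -> i = 47 + 7 = 54, total = 182 + 54 = 236.
Iteration 8: 54 < 60 holds -> i = 54 + 7 = 61, total = 236 + 61 = 297.
Iteration 9: 61 < 60 fails; recursion stops.
total values: 5, 17, 36, 62, 95, 135, 182, 236, 297; the maximum is 297.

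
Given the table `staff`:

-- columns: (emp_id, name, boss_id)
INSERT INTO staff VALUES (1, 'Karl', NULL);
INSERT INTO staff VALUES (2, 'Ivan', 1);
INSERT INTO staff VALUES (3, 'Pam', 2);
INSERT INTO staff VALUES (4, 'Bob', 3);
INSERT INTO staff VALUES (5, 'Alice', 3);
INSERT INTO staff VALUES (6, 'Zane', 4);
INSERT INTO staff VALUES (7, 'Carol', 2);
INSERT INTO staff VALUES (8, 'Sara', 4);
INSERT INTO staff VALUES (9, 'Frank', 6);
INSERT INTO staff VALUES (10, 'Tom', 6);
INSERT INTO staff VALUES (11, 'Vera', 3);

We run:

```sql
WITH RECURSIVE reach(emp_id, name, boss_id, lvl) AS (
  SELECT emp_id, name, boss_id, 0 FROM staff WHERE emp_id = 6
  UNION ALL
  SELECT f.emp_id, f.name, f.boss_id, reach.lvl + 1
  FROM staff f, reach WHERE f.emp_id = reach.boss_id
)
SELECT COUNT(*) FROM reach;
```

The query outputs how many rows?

Base: emp_id=6 (Zane), boss_id=4, lvl 0.
Iteration 1: join on emp_id=4 -> Bob (id 4, boss_id=3, lvl 1).
Iteration 2: join on emp_id=3 -> Pam (id 3, boss_id=2, lvl 2).
Iteration 3: join on emp_id=2 -> Ivan (id 2, boss_id=1, lvl 3).
Iteration 4: join on emp_id=1 -> Karl (id 1, boss_id=NULL, lvl 4).
Iteration 5: boss_id is NULL; no match; recursion stops.
Total rows emitted: 5.

5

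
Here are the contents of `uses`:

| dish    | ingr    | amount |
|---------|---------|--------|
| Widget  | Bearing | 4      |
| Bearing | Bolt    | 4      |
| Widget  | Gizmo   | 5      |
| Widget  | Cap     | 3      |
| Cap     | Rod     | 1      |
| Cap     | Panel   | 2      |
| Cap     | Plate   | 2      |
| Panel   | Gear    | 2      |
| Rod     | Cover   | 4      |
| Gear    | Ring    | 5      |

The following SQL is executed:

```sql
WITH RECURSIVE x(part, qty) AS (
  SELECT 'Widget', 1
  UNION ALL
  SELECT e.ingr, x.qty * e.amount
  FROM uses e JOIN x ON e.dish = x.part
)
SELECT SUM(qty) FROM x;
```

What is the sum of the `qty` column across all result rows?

128

Base: (Widget, qty=1).
Iteration 1: components of {Widget} -> Bearing = 1*4 = 4, Cap = 1*3 = 3, Gizmo = 1*5 = 5.
Iteration 2: components of {Bearing,Cap,Gizmo} -> Bolt = 4*4 = 16, Panel = 3*2 = 6, Plate = 3*2 = 6, Rod = 3*1 = 3.
Iteration 3: components of {Bolt,Panel,Plate,Rod} -> Cover = 3*4 = 12, Gear = 6*2 = 12.
Iteration 4: components of {Cover,Gear} -> Ring = 12*5 = 60.
Iteration 5: no further components; recursion stops.
SUM(qty) = 1 + 4 + 5 + 3 + 16 + 3 + 6 + 6 + 12 + 12 + 60 = 128.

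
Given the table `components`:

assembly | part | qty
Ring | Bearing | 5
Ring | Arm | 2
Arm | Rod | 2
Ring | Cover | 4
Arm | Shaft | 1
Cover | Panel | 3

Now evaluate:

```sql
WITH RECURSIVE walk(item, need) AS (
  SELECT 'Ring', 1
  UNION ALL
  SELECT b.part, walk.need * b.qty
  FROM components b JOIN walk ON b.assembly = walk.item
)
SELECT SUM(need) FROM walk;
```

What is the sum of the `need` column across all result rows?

30

Base: (Ring, need=1).
Iteration 1: components of {Ring} -> Arm = 1*2 = 2, Bearing = 1*5 = 5, Cover = 1*4 = 4.
Iteration 2: components of {Arm,Bearing,Cover} -> Panel = 4*3 = 12, Rod = 2*2 = 4, Shaft = 2*1 = 2.
Iteration 3: no further components; recursion stops.
SUM(need) = 1 + 5 + 2 + 4 + 4 + 2 + 12 = 30.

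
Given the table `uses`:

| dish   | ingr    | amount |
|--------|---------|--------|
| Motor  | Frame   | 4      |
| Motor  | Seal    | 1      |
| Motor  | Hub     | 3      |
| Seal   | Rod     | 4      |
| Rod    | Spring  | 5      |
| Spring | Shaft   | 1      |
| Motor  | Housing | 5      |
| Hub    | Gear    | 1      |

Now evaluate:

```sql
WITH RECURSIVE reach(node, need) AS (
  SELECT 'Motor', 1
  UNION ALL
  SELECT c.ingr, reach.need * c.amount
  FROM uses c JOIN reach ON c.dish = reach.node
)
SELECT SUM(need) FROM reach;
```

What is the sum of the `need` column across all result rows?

61

Base: (Motor, need=1).
Iteration 1: components of {Motor} -> Frame = 1*4 = 4, Housing = 1*5 = 5, Hub = 1*3 = 3, Seal = 1*1 = 1.
Iteration 2: components of {Frame,Housing,Hub,Seal} -> Gear = 3*1 = 3, Rod = 1*4 = 4.
Iteration 3: components of {Gear,Rod} -> Spring = 4*5 = 20.
Iteration 4: components of {Spring} -> Shaft = 20*1 = 20.
Iteration 5: no further components; recursion stops.
SUM(need) = 1 + 4 + 1 + 3 + 5 + 4 + 3 + 20 + 20 = 61.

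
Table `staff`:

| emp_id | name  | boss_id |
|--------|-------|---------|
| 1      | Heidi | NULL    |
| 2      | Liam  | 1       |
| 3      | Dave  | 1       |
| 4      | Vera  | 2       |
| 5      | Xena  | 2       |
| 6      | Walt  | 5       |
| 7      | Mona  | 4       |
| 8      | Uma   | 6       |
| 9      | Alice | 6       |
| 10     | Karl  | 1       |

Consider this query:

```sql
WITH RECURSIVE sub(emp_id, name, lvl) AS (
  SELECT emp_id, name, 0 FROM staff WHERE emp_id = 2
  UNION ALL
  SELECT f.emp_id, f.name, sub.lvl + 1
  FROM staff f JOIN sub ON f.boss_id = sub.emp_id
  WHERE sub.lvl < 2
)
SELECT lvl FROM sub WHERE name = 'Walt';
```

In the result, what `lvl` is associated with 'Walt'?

Base: emp_id=2 (Liam) at lvl 0.
Iteration 1: rows with boss_id in {2} -> Vera (id 4, lvl 1), Xena (id 5, lvl 1).
Iteration 2: rows with boss_id in {4,5} -> Walt (id 6, lvl 2), Mona (id 7, lvl 2).
Iteration 3: lvl < 2 fails for all current rows; recursion stops.

2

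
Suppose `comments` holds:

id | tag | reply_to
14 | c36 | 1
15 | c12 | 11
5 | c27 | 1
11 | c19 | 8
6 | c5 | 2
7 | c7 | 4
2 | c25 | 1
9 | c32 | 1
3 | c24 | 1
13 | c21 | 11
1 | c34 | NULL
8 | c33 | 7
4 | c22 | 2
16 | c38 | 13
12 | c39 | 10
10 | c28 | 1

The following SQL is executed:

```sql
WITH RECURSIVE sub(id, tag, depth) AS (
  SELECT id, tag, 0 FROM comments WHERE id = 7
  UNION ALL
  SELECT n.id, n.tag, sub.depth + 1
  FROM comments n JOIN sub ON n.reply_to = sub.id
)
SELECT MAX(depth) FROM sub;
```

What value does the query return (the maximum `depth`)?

4

Base: id=7 (c7) at depth 0.
Iteration 1: rows with reply_to in {7} -> c33 (id 8, depth 1).
Iteration 2: rows with reply_to in {8} -> c19 (id 11, depth 2).
Iteration 3: rows with reply_to in {11} -> c21 (id 13, depth 3), c12 (id 15, depth 3).
Iteration 4: rows with reply_to in {13,15} -> c38 (id 16, depth 4).
Iteration 5: no rows with reply_to in {16}; recursion stops.
depth values: 0, 1, 2, 3, 3, 4; the maximum is 4.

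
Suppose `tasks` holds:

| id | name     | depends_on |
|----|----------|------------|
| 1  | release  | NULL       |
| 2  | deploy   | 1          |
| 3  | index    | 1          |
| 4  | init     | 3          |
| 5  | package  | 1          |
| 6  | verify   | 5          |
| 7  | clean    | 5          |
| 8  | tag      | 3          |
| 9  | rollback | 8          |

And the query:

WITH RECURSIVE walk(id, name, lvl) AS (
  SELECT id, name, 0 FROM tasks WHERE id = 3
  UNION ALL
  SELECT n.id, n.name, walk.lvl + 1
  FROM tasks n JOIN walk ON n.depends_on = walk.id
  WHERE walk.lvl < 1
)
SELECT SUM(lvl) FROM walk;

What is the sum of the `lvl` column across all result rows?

Base: id=3 (index) at lvl 0.
Iteration 1: rows with depends_on in {3} -> init (id 4, lvl 1), tag (id 8, lvl 1).
Iteration 2: lvl < 1 fails for all current rows; recursion stops.
SUM(lvl) = 0 + 1 + 1 = 2.

2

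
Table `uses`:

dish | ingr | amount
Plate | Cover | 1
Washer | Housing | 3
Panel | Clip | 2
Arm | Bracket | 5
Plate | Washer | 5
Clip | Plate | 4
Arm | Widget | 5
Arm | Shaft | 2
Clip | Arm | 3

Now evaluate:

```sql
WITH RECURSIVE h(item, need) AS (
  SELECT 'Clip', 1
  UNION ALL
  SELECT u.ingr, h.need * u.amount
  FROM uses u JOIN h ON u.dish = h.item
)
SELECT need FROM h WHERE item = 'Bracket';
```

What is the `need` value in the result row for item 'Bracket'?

15

Base: (Clip, need=1).
Iteration 1: components of {Clip} -> Arm = 1*3 = 3, Plate = 1*4 = 4.
Iteration 2: components of {Arm,Plate} -> Bracket = 3*5 = 15, Cover = 4*1 = 4, Shaft = 3*2 = 6, Washer = 4*5 = 20, Widget = 3*5 = 15.
Iteration 3: components of {Bracket,Cover,Shaft,Washer,Widget} -> Housing = 20*3 = 60.
Iteration 4: no further components; recursion stops.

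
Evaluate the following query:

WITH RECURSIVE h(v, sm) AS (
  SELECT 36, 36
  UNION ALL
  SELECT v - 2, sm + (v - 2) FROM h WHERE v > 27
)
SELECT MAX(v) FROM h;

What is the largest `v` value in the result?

Base: v=36, sm=36.
Iteration 1: 36 > 27 holds -> v = 36 - 2 = 34, sm = 36 + 34 = 70.
Iteration 2: 34 > 27 holds -> v = 34 - 2 = 32, sm = 70 + 32 = 102.
Iteration 3: 32 > 27 holds -> v = 32 - 2 = 30, sm = 102 + 30 = 132.
Iteration 4: 30 > 27 holds -> v = 30 - 2 = 28, sm = 132 + 28 = 160.
Iteration 5: 28 > 27 holds -> v = 28 - 2 = 26, sm = 160 + 26 = 186.
Iteration 6: 26 > 27 fails; recursion stops.
v values: 36, 34, 32, 30, 28, 26; the maximum is 36.

36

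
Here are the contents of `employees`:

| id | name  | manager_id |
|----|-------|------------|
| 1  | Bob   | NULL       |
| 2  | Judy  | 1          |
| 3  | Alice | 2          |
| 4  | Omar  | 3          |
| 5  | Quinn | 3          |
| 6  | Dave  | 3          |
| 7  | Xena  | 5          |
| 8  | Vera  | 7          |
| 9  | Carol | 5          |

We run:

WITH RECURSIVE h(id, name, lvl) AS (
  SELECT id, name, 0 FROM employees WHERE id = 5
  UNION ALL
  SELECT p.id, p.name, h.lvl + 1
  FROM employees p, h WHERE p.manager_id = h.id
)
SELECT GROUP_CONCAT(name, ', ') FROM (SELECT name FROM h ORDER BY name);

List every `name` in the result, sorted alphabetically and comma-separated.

Carol, Quinn, Vera, Xena

Base: id=5 (Quinn) at lvl 0.
Iteration 1: rows with manager_id in {5} -> Xena (id 7, lvl 1), Carol (id 9, lvl 1).
Iteration 2: rows with manager_id in {7,9} -> Vera (id 8, lvl 2).
Iteration 3: no rows with manager_id in {8}; recursion stops.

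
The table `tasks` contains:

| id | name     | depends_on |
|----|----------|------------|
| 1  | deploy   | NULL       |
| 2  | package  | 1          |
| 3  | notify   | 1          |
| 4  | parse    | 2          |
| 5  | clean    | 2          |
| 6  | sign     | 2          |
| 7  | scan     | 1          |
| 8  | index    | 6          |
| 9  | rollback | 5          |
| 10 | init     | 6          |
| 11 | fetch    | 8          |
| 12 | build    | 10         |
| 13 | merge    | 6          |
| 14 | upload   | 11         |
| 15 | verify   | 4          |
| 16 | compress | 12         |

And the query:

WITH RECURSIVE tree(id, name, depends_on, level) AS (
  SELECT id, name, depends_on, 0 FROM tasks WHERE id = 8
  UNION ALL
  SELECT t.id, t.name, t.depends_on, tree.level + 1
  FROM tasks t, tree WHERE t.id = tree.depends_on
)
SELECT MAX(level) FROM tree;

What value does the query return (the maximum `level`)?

Base: id=8 (index), depends_on=6, level 0.
Iteration 1: join on id=6 -> sign (id 6, depends_on=2, level 1).
Iteration 2: join on id=2 -> package (id 2, depends_on=1, level 2).
Iteration 3: join on id=1 -> deploy (id 1, depends_on=NULL, level 3).
Iteration 4: depends_on is NULL; no match; recursion stops.
level values: 0, 1, 2, 3; the maximum is 3.

3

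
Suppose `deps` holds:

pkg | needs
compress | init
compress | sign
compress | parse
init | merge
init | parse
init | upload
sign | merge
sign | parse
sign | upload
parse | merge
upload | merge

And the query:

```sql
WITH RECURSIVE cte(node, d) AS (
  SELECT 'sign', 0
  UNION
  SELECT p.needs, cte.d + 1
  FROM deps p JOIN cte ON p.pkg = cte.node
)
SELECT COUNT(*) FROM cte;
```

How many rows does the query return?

5

Base: (sign, d=0).
Iteration 1: edges from {sign} -> (merge, d=1), (parse, d=1), (upload, d=1).
Iteration 2: edges from {merge,parse,upload} -> (merge, d=2). [UNION drops 1 duplicate row(s)]
Iteration 3: no outgoing edges from {merge}; recursion stops.
Total rows emitted: 5.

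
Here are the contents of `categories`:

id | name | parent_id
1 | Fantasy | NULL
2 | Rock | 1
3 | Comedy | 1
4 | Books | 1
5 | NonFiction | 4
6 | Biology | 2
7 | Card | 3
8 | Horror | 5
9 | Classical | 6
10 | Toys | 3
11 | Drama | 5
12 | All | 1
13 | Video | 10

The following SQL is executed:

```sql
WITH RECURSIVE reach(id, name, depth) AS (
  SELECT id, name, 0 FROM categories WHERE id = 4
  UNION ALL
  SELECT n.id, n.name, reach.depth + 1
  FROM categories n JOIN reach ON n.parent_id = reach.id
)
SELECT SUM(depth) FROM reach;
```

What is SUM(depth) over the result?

Base: id=4 (Books) at depth 0.
Iteration 1: rows with parent_id in {4} -> NonFiction (id 5, depth 1).
Iteration 2: rows with parent_id in {5} -> Horror (id 8, depth 2), Drama (id 11, depth 2).
Iteration 3: no rows with parent_id in {8,11}; recursion stops.
SUM(depth) = 0 + 1 + 2 + 2 = 5.

5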